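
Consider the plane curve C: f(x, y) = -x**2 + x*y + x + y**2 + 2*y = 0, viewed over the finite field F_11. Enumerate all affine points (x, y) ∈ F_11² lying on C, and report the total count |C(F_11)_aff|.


Affine F_11-points: {(0, 0), (0, 9), (1, 0), (1, 8), (3, 1), (3, 5), (8, 4), (8, 8), (10, 1), (10, 9)}; count = 10.

For each of the 121 pairs (x, y) ∈ F_11², evaluate f(x, y) mod 11. Record the zeros.
  x = 0: [0↦0, 1↦3, 2↦8, 3↦4, 4↦2, 5↦2, 6↦4, 7↦8, 8↦3, 9↦0, 10↦10]  zeros at y ∈ {0, 9}
  x = 1: [0↦0, 1↦4, 2↦10, 3↦7, 4↦6, 5↦7, 6↦10, 7↦4, 8↦0, 9↦9, 10↦9]  zeros at y ∈ {0, 8}
  x = 2: [0↦9, 1↦3, 2↦10, 3↦8, 4↦8, 5↦10, 6↦3, 7↦9, 8↦6, 9↦5, 10↦6]  zeros at y ∈ ∅
  x = 3: [0↦5, 1↦0, 2↦8, 3↦7, 4↦8, 5↦0, 6↦5, 7↦1, 8↦10, 9↦10, 10↦1]  zeros at y ∈ {1, 5}
  x = 4: [0↦10, 1↦6, 2↦4, 3↦4, 4↦6, 5↦10, 6↦5, 7↦2, 8↦1, 9↦2, 10↦5]  zeros at y ∈ ∅
  x = 5: [0↦2, 1↦10, 2↦9, 3↦10, 4↦2, 5↦7, 6↦3, 7↦1, 8↦1, 9↦3, 10↦7]  zeros at y ∈ ∅
  x = 6: [0↦3, 1↦1, 2↦1, 3↦3, 4↦7, 5↦2, 6↦10, 7↦9, 8↦10, 9↦2, 10↦7]  zeros at y ∈ ∅
  x = 7: [0↦2, 1↦1, 2↦2, 3↦5, 4↦10, 5↦6, 6↦4, 7↦4, 8↦6, 9↦10, 10↦5]  zeros at y ∈ ∅
  x = 8: [0↦10, 1↦10, 2↦1, 3↦5, 4↦0, 5↦8, 6↦7, 7↦8, 8↦0, 9↦5, 10↦1]  zeros at y ∈ {4, 8}
  x = 9: [0↦5, 1↦6, 2↦9, 3↦3, 4↦10, 5↦8, 6↦8, 7↦10, 8↦3, 9↦9, 10↦6]  zeros at y ∈ ∅
  x = 10: [0↦9, 1↦0, 2↦4, 3↦10, 4↦7, 5↦6, 6↦7, 7↦10, 8↦4, 9↦0, 10↦9]  zeros at y ∈ {1, 9}
Collecting zeros: affine points = {(0, 0), (0, 9), (1, 0), (1, 8), (3, 1), (3, 5), (8, 4), (8, 8), (10, 1), (10, 9)}.
Total count |C(F_11)_aff| = 10.


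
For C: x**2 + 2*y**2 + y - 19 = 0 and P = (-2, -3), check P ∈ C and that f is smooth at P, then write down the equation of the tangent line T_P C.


Tangent line at P: -4*x - 11*y - 41 = 0.

Step 1: f(-2, -3) = 0, so P lies on C.
Step 2: partial derivatives
  f_x(x, y) = 2*x, f_y(x, y) = 4*y + 1.
  f_x(P) = -4, f_y(P) = -11 (gradient nonzero, so P is smooth).
Step 3: tangent line at P: -4·(x − -2) + -11·(y − -3) = 0.
Expanding: -4*x - 11*y - 41 = 0.


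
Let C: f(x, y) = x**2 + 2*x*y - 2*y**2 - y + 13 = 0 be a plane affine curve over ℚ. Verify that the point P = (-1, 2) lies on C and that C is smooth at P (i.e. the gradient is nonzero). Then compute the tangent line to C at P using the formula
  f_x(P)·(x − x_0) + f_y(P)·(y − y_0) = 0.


Tangent line at P: 2*x - 11*y + 24 = 0.

Step 1: f(-1, 2) = 0, so P lies on C.
Step 2: partial derivatives
  f_x(x, y) = 2*x + 2*y, f_y(x, y) = 2*x - 4*y - 1.
  f_x(P) = 2, f_y(P) = -11 (gradient nonzero, so P is smooth).
Step 3: tangent line at P: 2·(x − -1) + -11·(y − 2) = 0.
Expanding: 2*x - 11*y + 24 = 0.


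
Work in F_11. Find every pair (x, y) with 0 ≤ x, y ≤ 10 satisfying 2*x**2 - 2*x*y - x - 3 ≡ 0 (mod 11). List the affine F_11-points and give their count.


Affine F_11-points: {(1, 10), (2, 9), (3, 2), (4, 10), (5, 2), (6, 8), (7, 0), (8, 8), (9, 1), (10, 0)}; count = 10.

For each of the 121 pairs (x, y) ∈ F_11², evaluate f(x, y) mod 11. Record the zeros.
  x = 0: [0↦8, 1↦8, 2↦8, 3↦8, 4↦8, 5↦8, 6↦8, 7↦8, 8↦8, 9↦8, 10↦8]  zeros at y ∈ ∅
  x = 1: [0↦9, 1↦7, 2↦5, 3↦3, 4↦1, 5↦10, 6↦8, 7↦6, 8↦4, 9↦2, 10↦0]  zeros at y ∈ {10}
  x = 2: [0↦3, 1↦10, 2↦6, 3↦2, 4↦9, 5↦5, 6↦1, 7↦8, 8↦4, 9↦0, 10↦7]  zeros at y ∈ {9}
  x = 3: [0↦1, 1↦6, 2↦0, 3↦5, 4↦10, 5↦4, 6↦9, 7↦3, 8↦8, 9↦2, 10↦7]  zeros at y ∈ {2}
  x = 4: [0↦3, 1↦6, 2↦9, 3↦1, 4↦4, 5↦7, 6↦10, 7↦2, 8↦5, 9↦8, 10↦0]  zeros at y ∈ {10}
  x = 5: [0↦9, 1↦10, 2↦0, 3↦1, 4↦2, 5↦3, 6↦4, 7↦5, 8↦6, 9↦7, 10↦8]  zeros at y ∈ {2}
  x = 6: [0↦8, 1↦7, 2↦6, 3↦5, 4↦4, 5↦3, 6↦2, 7↦1, 8↦0, 9↦10, 10↦9]  zeros at y ∈ {8}
  x = 7: [0↦0, 1↦8, 2↦5, 3↦2, 4↦10, 5↦7, 6↦4, 7↦1, 8↦9, 9↦6, 10↦3]  zeros at y ∈ {0}
  x = 8: [0↦7, 1↦2, 2↦8, 3↦3, 4↦9, 5↦4, 6↦10, 7↦5, 8↦0, 9↦6, 10↦1]  zeros at y ∈ {8}
  x = 9: [0↦7, 1↦0, 2↦4, 3↦8, 4↦1, 5↦5, 6↦9, 7↦2, 8↦6, 9↦10, 10↦3]  zeros at y ∈ {1}
  x = 10: [0↦0, 1↦2, 2↦4, 3↦6, 4↦8, 5↦10, 6↦1, 7↦3, 8↦5, 9↦7, 10↦9]  zeros at y ∈ {0}
Collecting zeros: affine points = {(1, 10), (2, 9), (3, 2), (4, 10), (5, 2), (6, 8), (7, 0), (8, 8), (9, 1), (10, 0)}.
Total count |C(F_11)_aff| = 10.


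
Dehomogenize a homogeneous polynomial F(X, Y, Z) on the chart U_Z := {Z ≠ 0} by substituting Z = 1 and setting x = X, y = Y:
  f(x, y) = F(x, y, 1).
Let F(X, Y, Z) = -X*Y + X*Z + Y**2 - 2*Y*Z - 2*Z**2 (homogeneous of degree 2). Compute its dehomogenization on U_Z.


f(x, y) = -x*y + x + y**2 - 2*y - 2

On U_Z we set Z = 1. Each monomial c·X^i·Y^j·Z^k in F becomes c·x^i·y^j·1^k = c·x^i·y^j.
Substituting Z = 1: F(X, Y, 1) = -x*y + x + y**2 - 2*y - 2.
Note: deg(f) ≤ deg(F) = 2; strict inequality happens when F is divisible by Z (lost terms).


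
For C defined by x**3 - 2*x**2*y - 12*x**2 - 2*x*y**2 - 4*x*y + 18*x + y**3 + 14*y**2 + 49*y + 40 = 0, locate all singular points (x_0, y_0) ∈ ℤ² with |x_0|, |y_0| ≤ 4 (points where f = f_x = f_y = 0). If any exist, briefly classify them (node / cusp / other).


Singular points: {(2, -3)}; classification: cusp.

Compute partial derivatives:
  f_x = 3*x**2 - 4*x*y - 24*x - 2*y**2 - 4*y + 18.
  f_y = -2*x**2 - 4*x*y - 4*x + 3*y**2 + 28*y + 49.
Scan x_0 ∈ {−4, ..., 4}. For each x_0, f_y(x_0, y) is a polynomial in y; find its integer roots y ∈ {−4, ..., 4}, then test f_x and f at those candidates.
  x = -4: f_y(-4, y) = 3*y**2 + 44*y + 33; no integer root y with |y| ≤ 4.
  x = -3: f_y(-3, y) = 3*y**2 + 40*y + 43; no integer root y with |y| ≤ 4.
  x = -2: f_y(-2, y) = 3*y**2 + 36*y + 49; no integer root y with |y| ≤ 4.
  x = -1: f_y(-1, y) = 3*y**2 + 32*y + 51; no integer root y with |y| ≤ 4.
  x = 0: f_y(0, y) = 3*y**2 + 28*y + 49; no integer root y with |y| ≤ 4.
  x = 1: f_y(1, y) = 3*y**2 + 24*y + 43; no integer root y with |y| ≤ 4.
  x = 2: f_y(2, y) = 3*y**2 + 20*y + 33; vanishes at y ∈ {-3}. (2, -3): f_x = 0, f = 0 — SINGULAR.
  x = 3: f_y(3, y) = 3*y**2 + 16*y + 19; no integer root y with |y| ≤ 4.
  x = 4: f_y(4, y) = 3*y**2 + 12*y + 1; no integer root y with |y| ≤ 4.
Only singular point on the grid: (2, -3).
Classify: substitute x = 2 + u, y = -3 + v and expand: f = u**3 - 2*u**2*v - 2*u*v**2 + v**3 + v**2.
No constant or linear terms (consistent with a singular point). Quadratic part: v**2. Cubic part: u**3 - 2*u**2*v - 2*u*v**2 + v**3.
The quadratic part v**2 is a perfect square, so there is a single (double) tangent line v = 0, i.e. y = -3. Restricting the cubic part to that line (v = 0) leaves u**3 ≠ 0, so f is not divisible by v and the branch is v² ≈ -u**3 to lowest order — this is a cusp.
Classification: cusp.


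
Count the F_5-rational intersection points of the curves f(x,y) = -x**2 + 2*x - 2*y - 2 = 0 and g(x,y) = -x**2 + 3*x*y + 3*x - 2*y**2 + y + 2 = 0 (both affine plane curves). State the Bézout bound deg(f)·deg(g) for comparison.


Common zeros: {(2, 4)}; count = 1; Bézout bound = 4.

deg(f) = 2, deg(g) = 2, so Bézout bound = 4.
Scan x ∈ F_5. For each x, list the y ∈ F_5 with f(x, y) ≡ 0 and those with g(x, y) ≡ 0 (mod 5); the common zeros in that column are the intersection.
  x = 0: f ≡ 0 at y ∈ {4}; g ≡ 0 at y ∈ ∅; common: ∅.
  x = 1: f ≡ 0 at y ∈ {2}; g ≡ 0 at y ∈ ∅; common: ∅.
  x = 2: f ≡ 0 at y ∈ {4}; g ≡ 0 at y ∈ {2, 4}; common: {4}.
  x = 3: f ≡ 0 at y ∈ {0}; g ≡ 0 at y ∈ {1, 4}; common: ∅.
  x = 4: f ≡ 0 at y ∈ {0}; g ≡ 0 at y ∈ ∅; common: ∅.
Collecting: common zeros = {(2, 4)}, so the count is 1.
Comparison with the Bézout bound: 1 ≤ 4 = deg(f)·deg(g), as expected for curves with no common component (the affine F_5-count falls short of the bound because intersections may lie at infinity, over extension fields, or carry multiplicity).


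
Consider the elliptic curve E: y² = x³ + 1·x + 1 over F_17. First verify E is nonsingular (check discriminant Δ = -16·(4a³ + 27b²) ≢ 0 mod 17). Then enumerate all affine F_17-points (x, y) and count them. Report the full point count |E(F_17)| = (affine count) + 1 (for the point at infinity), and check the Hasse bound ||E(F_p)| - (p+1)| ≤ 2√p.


Affine points = {(0, 1), (0, 16), (4, 1), (4, 16), (6, 6), (6, 11), (9, 5), (9, 12), (10, 5), (10, 12), (11, 0), (13, 1), (13, 16), (15, 5), (15, 12), (16, 4), (16, 13)}; affine count = 17; |E(F_17)| = 18.

Discriminant check: Δ ∝ 4a³ + 27b² = 4·1³ + 27·1² = 4·1 + 27·1 ≡ 14 (mod 17). Nonzero ⇒ E is nonsingular.
For each x ∈ F_17, compute rhs = x³ + 1·x + 1 mod 17, then count y ∈ F_17 with y² ≡ rhs.
  x = 0: rhs = 1, matching y values: 1, 16 (2 points).
  x = 1: rhs = 3, matching y values: none (0 points).
  x = 2: rhs = 11, matching y values: none (0 points).
  x = 3: rhs = 14, matching y values: none (0 points).
  x = 4: rhs = 1, matching y values: 1, 16 (2 points).
  x = 5: rhs = 12, matching y values: none (0 points).
  x = 6: rhs = 2, matching y values: 6, 11 (2 points).
  x = 7: rhs = 11, matching y values: none (0 points).
  x = 8: rhs = 11, matching y values: none (0 points).
  x = 9: rhs = 8, matching y values: 5, 12 (2 points).
  x = 10: rhs = 8, matching y values: 5, 12 (2 points).
  x = 11: rhs = 0, matching y values: 0 (1 points).
  x = 12: rhs = 7, matching y values: none (0 points).
  x = 13: rhs = 1, matching y values: 1, 16 (2 points).
  x = 14: rhs = 5, matching y values: none (0 points).
  x = 15: rhs = 8, matching y values: 5, 12 (2 points).
  x = 16: rhs = 16, matching y values: 4, 13 (2 points).
Total affine count: 17.
Full point count |E(F_17)| = 17 + 1 = 18.
Hasse bound: |18 − (17+1)| = |0| = 0 ≤ 2√17 ≈ 8.2462 ✓.


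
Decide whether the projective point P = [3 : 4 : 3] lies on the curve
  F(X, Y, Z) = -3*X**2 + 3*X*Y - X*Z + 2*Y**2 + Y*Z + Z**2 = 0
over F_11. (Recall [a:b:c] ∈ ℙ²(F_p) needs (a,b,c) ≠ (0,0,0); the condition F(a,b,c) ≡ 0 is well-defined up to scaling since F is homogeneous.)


F(3,4,3) ≡ 9 (mod 11); P is NOT on the curve.

Evaluate F(3, 4, 3) term-by-term (mod 11).
  -3*X**2 ↦ -3·9·1·1 = -27
  3*X*Y ↦ 3·3·4·1 = 36
  -X*Z ↦ -1·3·1·3 = -9
  2*Y**2 ↦ 2·1·16·1 = 32
  Y*Z ↦ 1·1·4·3 = 12
  Z**2 ↦ 1·1·1·9 = 9
Sum: F(3, 4, 3) = (-27) + (36) + (-9) + (32) + (12) + (9) = 53.
Reducing mod 11: 53 ≡ 9 (mod 11).
Since F(a, b, c) ≡ 9 ≠ 0 (mod 11), P does NOT lie on the curve.


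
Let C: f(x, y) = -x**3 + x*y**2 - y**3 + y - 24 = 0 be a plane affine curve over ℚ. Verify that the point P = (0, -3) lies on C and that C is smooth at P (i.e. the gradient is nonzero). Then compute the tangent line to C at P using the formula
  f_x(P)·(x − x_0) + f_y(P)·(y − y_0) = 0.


Tangent line at P: 9*x - 26*y - 78 = 0.

Step 1: f(0, -3) = 0, so P lies on C.
Step 2: partial derivatives
  f_x(x, y) = -3*x**2 + y**2, f_y(x, y) = 2*x*y - 3*y**2 + 1.
  f_x(P) = 9, f_y(P) = -26 (gradient nonzero, so P is smooth).
Step 3: tangent line at P: 9·(x − 0) + -26·(y − -3) = 0.
Expanding: 9*x - 26*y - 78 = 0.


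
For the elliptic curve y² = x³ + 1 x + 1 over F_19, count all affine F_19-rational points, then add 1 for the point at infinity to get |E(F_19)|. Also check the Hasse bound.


Affine points = {(0, 1), (0, 18), (2, 7), (2, 12), (5, 6), (5, 13), (7, 3), (7, 16), (9, 6), (9, 13), (10, 2), (10, 17), (13, 8), (13, 11), (14, 2), (14, 17), (15, 3), (15, 16), (16, 3), (16, 16)}; affine count = 20; |E(F_19)| = 21.

Discriminant check: Δ ∝ 4a³ + 27b² = 4·1³ + 27·1² = 4·1 + 27·1 ≡ 12 (mod 19). Nonzero ⇒ E is nonsingular.
For each x ∈ F_19, compute rhs = x³ + 1·x + 1 mod 19, then count y ∈ F_19 with y² ≡ rhs.
  x = 0: rhs = 1, matching y values: 1, 18 (2 points).
  x = 1: rhs = 3, matching y values: none (0 points).
  x = 2: rhs = 11, matching y values: 7, 12 (2 points).
  x = 3: rhs = 12, matching y values: none (0 points).
  x = 4: rhs = 12, matching y values: none (0 points).
  x = 5: rhs = 17, matching y values: 6, 13 (2 points).
  x = 6: rhs = 14, matching y values: none (0 points).
  x = 7: rhs = 9, matching y values: 3, 16 (2 points).
  x = 8: rhs = 8, matching y values: none (0 points).
  x = 9: rhs = 17, matching y values: 6, 13 (2 points).
  x = 10: rhs = 4, matching y values: 2, 17 (2 points).
  x = 11: rhs = 13, matching y values: none (0 points).
  x = 12: rhs = 12, matching y values: none (0 points).
  x = 13: rhs = 7, matching y values: 8, 11 (2 points).
  x = 14: rhs = 4, matching y values: 2, 17 (2 points).
  x = 15: rhs = 9, matching y values: 3, 16 (2 points).
  x = 16: rhs = 9, matching y values: 3, 16 (2 points).
  x = 17: rhs = 10, matching y values: none (0 points).
  x = 18: rhs = 18, matching y values: none (0 points).
Total affine count: 20.
Full point count |E(F_19)| = 20 + 1 = 21.
Hasse bound: |21 − (19+1)| = |1| = 1 ≤ 2√19 ≈ 8.7178 ✓.


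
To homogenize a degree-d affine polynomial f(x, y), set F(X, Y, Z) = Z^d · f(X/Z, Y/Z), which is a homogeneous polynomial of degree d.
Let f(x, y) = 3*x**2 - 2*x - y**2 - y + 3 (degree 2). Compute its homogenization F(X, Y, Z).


F(X, Y, Z) = 3*X**2 - 2*X*Z - Y**2 - Y*Z + 3*Z**2

deg(f) = 2.
Substitute x = X/Z, y = Y/Z into f, then multiply by Z^2.
  monomial 3·x^2·y^0 ↦ 3·X^2·Y^0·Z^0.
  monomial -2·x^1·y^0 ↦ -2·X^1·Y^0·Z^1.
  monomial -1·x^0·y^2 ↦ -1·X^0·Y^2·Z^0.
  monomial -1·x^0·y^1 ↦ -1·X^0·Y^1·Z^1.
  monomial 3·x^0·y^0 ↦ 3·X^0·Y^0·Z^2.
Collecting: F(X, Y, Z) = 3*X**2 - 2*X*Z - Y**2 - Y*Z + 3*Z**2.


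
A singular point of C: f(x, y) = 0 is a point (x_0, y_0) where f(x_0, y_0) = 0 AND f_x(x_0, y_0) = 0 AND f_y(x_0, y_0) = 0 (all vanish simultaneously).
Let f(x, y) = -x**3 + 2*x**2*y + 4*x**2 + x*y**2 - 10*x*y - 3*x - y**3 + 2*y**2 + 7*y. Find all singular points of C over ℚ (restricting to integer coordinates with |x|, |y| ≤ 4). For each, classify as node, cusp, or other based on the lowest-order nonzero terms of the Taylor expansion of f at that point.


Singular points: {(2, 1)}; classification: cusp.

Compute partial derivatives:
  f_x = -3*x**2 + 4*x*y + 8*x + y**2 - 10*y - 3.
  f_y = 2*x**2 + 2*x*y - 10*x - 3*y**2 + 4*y + 7.
Scan x_0 ∈ {−4, ..., 4}. For each x_0, f_y(x_0, y) is a polynomial in y; find its integer roots y ∈ {−4, ..., 4}, then test f_x and f at those candidates.
  x = -4: f_y(-4, y) = -3*y**2 - 4*y + 79; no integer root y with |y| ≤ 4.
  x = -3: f_y(-3, y) = -3*y**2 - 2*y + 55; no integer root y with |y| ≤ 4.
  x = -2: f_y(-2, y) = 35 - 3*y**2; no integer root y with |y| ≤ 4.
  x = -1: f_y(-1, y) = -3*y**2 + 2*y + 19; no integer root y with |y| ≤ 4.
  x = 0: f_y(0, y) = -3*y**2 + 4*y + 7; vanishes at y ∈ {-1}. (0, -1): f_x = 8 ≠ 0.
  x = 1: f_y(1, y) = -3*y**2 + 6*y - 1; no integer root y with |y| ≤ 4.
  x = 2: f_y(2, y) = -3*y**2 + 8*y - 5; vanishes at y ∈ {1}. (2, 1): f_x = 0, f = 0 — SINGULAR.
  x = 3: f_y(3, y) = -3*y**2 + 10*y - 5; no integer root y with |y| ≤ 4.
  x = 4: f_y(4, y) = -3*y**2 + 12*y - 1; no integer root y with |y| ≤ 4.
Only singular point on the grid: (2, 1).
Classify: substitute x = 2 + u, y = 1 + v and expand: f = -u**3 + 2*u**2*v + u*v**2 - v**3 + v**2.
No constant or linear terms (consistent with a singular point). Quadratic part: v**2. Cubic part: -u**3 + 2*u**2*v + u*v**2 - v**3.
The quadratic part v**2 is a perfect square, so there is a single (double) tangent line v = 0, i.e. y = 1. Restricting the cubic part to that line (v = 0) leaves -u**3 ≠ 0, so f is not divisible by v and the branch is v² ≈ u**3 to lowest order — this is a cusp.
Classification: cusp.


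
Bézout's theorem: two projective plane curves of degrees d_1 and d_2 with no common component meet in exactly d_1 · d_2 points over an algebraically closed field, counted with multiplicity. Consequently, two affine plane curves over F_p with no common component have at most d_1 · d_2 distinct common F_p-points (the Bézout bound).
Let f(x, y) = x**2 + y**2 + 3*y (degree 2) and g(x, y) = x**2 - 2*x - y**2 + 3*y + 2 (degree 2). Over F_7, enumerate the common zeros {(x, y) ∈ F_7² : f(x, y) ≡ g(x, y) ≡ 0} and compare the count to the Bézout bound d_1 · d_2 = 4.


Common zeros: {(4, 5)}; count = 1; Bézout bound = 4.

deg(f) = 2, deg(g) = 2, so Bézout bound = 4.
Scan x ∈ F_7. For each x, list the y ∈ F_7 with f(x, y) ≡ 0 and those with g(x, y) ≡ 0 (mod 7); the common zeros in that column are the intersection.
  x = 0: f ≡ 0 at y ∈ {0, 4}; g ≡ 0 at y ∈ ∅; common: ∅.
  x = 1: f ≡ 0 at y ∈ ∅; g ≡ 0 at y ∈ ∅; common: ∅.
  x = 2: f ≡ 0 at y ∈ {2}; g ≡ 0 at y ∈ ∅; common: ∅.
  x = 3: f ≡ 0 at y ∈ {5, 6}; g ≡ 0 at y ∈ {1, 2}; common: ∅.
  x = 4: f ≡ 0 at y ∈ {5, 6}; g ≡ 0 at y ∈ {5}; common: {5}.
  x = 5: f ≡ 0 at y ∈ {2}; g ≡ 0 at y ∈ {5}; common: ∅.
  x = 6: f ≡ 0 at y ∈ ∅; g ≡ 0 at y ∈ {1, 2}; common: ∅.
Collecting: common zeros = {(4, 5)}, so the count is 1.
Comparison with the Bézout bound: 1 ≤ 4 = deg(f)·deg(g), as expected for curves with no common component (the affine F_7-count falls short of the bound because intersections may lie at infinity, over extension fields, or carry multiplicity).


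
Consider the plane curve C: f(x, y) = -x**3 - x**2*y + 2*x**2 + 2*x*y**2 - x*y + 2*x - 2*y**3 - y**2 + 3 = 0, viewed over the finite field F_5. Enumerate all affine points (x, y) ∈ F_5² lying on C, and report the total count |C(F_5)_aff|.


Affine F_5-points: {(0, 1), (0, 3), (1, 2), (1, 3), (3, 0), (3, 2), (3, 3)}; count = 7.

For each of the 25 pairs (x, y) ∈ F_5², evaluate f(x, y) mod 5. Record the zeros.
  x = 0: [0↦3, 1↦0, 2↦3, 3↦0, 4↦4]  zeros at y ∈ {1, 3}
  x = 1: [0↦1, 1↦3, 2↦0, 3↦0, 4↦1]  zeros at y ∈ {2, 3}
  x = 2: [0↦2, 1↦2, 2↦1, 3↦2, 4↦3]  zeros at y ∈ ∅
  x = 3: [0↦0, 1↦1, 2↦0, 3↦0, 4↦4]  zeros at y ∈ {0, 2, 3}
  x = 4: [0↦4, 1↦4, 2↦1, 3↦3, 4↦3]  zeros at y ∈ ∅
Collecting zeros: affine points = {(0, 1), (0, 3), (1, 2), (1, 3), (3, 0), (3, 2), (3, 3)}.
Total count |C(F_5)_aff| = 7.


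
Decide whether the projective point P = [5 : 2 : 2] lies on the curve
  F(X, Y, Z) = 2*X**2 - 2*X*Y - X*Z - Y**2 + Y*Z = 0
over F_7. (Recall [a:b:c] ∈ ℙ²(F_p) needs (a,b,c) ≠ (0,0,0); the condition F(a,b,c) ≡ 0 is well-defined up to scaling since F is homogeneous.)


F(5,2,2) ≡ 6 (mod 7); P is NOT on the curve.

Evaluate F(5, 2, 2) term-by-term (mod 7).
  2*X**2 ↦ 2·25·1·1 = 50
  -2*X*Y ↦ -2·5·2·1 = -20
  -X*Z ↦ -1·5·1·2 = -10
  -Y**2 ↦ -1·1·4·1 = -4
  Y*Z ↦ 1·1·2·2 = 4
Sum: F(5, 2, 2) = (50) + (-20) + (-10) + (-4) + (4) = 20.
Reducing mod 7: 20 ≡ 6 (mod 7).
Since F(a, b, c) ≡ 6 ≠ 0 (mod 7), P does NOT lie on the curve.


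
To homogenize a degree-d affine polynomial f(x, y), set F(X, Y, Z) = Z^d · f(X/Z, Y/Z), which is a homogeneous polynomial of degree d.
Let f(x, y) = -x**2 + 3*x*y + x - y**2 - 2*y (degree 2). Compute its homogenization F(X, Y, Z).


F(X, Y, Z) = -X**2 + 3*X*Y + X*Z - Y**2 - 2*Y*Z

deg(f) = 2.
Substitute x = X/Z, y = Y/Z into f, then multiply by Z^2.
  monomial -1·x^2·y^0 ↦ -1·X^2·Y^0·Z^0.
  monomial 3·x^1·y^1 ↦ 3·X^1·Y^1·Z^0.
  monomial 1·x^1·y^0 ↦ 1·X^1·Y^0·Z^1.
  monomial -1·x^0·y^2 ↦ -1·X^0·Y^2·Z^0.
  monomial -2·x^0·y^1 ↦ -2·X^0·Y^1·Z^1.
Collecting: F(X, Y, Z) = -X**2 + 3*X*Y + X*Z - Y**2 - 2*Y*Z.


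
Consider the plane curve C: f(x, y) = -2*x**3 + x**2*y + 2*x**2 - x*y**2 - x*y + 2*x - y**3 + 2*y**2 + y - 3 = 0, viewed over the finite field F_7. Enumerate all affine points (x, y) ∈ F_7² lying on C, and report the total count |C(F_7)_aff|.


Affine F_7-points: {(1, 1), (1, 6), (2, 0), (3, 1), (4, 0), (4, 6), (6, 6)}; count = 7.

For each of the 49 pairs (x, y) ∈ F_7², evaluate f(x, y) mod 7. Record the zeros.
  x = 0: [0↦4, 1↦6, 2↦6, 3↦5, 4↦4, 5↦4, 6↦6]  zeros at y ∈ ∅
  x = 1: [0↦6, 1↦0, 2↦4, 3↦5, 4↦4, 5↦2, 6↦0]  zeros at y ∈ {1, 6}
  x = 2: [0↦0, 1↦2, 2↦5, 3↦3, 4↦4, 5↦2, 6↦5]  zeros at y ∈ {0}
  x = 3: [0↦2, 1↦0, 2↦4, 3↦1, 4↦6, 5↦6, 6↦2]  zeros at y ∈ {1}
  x = 4: [0↦0, 1↦3, 2↦3, 3↦1, 4↦5, 5↦2, 6↦0]  zeros at y ∈ {0, 6}
  x = 5: [0↦3, 1↦6, 2↦4, 3↦5, 4↦3, 5↦6, 6↦1]  zeros at y ∈ ∅
  x = 6: [0↦6, 1↦4, 2↦2, 3↦1, 4↦2, 5↦6, 6↦0]  zeros at y ∈ {6}
Collecting zeros: affine points = {(1, 1), (1, 6), (2, 0), (3, 1), (4, 0), (4, 6), (6, 6)}.
Total count |C(F_7)_aff| = 7.


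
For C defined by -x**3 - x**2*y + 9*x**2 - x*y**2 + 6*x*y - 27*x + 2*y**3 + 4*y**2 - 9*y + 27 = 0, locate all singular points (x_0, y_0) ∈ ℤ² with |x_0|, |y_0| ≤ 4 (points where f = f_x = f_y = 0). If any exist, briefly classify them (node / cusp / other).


Singular points: {(3, 0)}; classification: cusp.

Compute partial derivatives:
  f_x = -3*x**2 - 2*x*y + 18*x - y**2 + 6*y - 27.
  f_y = -x**2 - 2*x*y + 6*x + 6*y**2 + 8*y - 9.
Scan x_0 ∈ {−4, ..., 4}. For each x_0, f_y(x_0, y) is a polynomial in y; find its integer roots y ∈ {−4, ..., 4}, then test f_x and f at those candidates.
  x = -4: f_y(-4, y) = 6*y**2 + 16*y - 49; no integer root y with |y| ≤ 4.
  x = -3: f_y(-3, y) = 6*y**2 + 14*y - 36; no integer root y with |y| ≤ 4.
  x = -2: f_y(-2, y) = 6*y**2 + 12*y - 25; no integer root y with |y| ≤ 4.
  x = -1: f_y(-1, y) = 6*y**2 + 10*y - 16; vanishes at y ∈ {1}. (-1, 1): f_x = -41 ≠ 0.
  x = 0: f_y(0, y) = 6*y**2 + 8*y - 9; no integer root y with |y| ≤ 4.
  x = 1: f_y(1, y) = 6*y**2 + 6*y - 4; no integer root y with |y| ≤ 4.
  x = 2: f_y(2, y) = 6*y**2 + 4*y - 1; no integer root y with |y| ≤ 4.
  x = 3: f_y(3, y) = 6*y**2 + 2*y; vanishes at y ∈ {0}. (3, 0): f_x = 0, f = 0 — SINGULAR.
  x = 4: f_y(4, y) = 6*y**2 - 1; no integer root y with |y| ≤ 4.
Only singular point on the grid: (3, 0).
Classify: substitute x = 3 + u, y = 0 + v and expand: f = -u**3 - u**2*v - u*v**2 + 2*v**3 + v**2.
No constant or linear terms (consistent with a singular point). Quadratic part: v**2. Cubic part: -u**3 - u**2*v - u*v**2 + 2*v**3.
The quadratic part v**2 is a perfect square, so there is a single (double) tangent line v = 0, i.e. y = 0. Restricting the cubic part to that line (v = 0) leaves -u**3 ≠ 0, so f is not divisible by v and the branch is v² ≈ u**3 to lowest order — this is a cusp.
Classification: cusp.


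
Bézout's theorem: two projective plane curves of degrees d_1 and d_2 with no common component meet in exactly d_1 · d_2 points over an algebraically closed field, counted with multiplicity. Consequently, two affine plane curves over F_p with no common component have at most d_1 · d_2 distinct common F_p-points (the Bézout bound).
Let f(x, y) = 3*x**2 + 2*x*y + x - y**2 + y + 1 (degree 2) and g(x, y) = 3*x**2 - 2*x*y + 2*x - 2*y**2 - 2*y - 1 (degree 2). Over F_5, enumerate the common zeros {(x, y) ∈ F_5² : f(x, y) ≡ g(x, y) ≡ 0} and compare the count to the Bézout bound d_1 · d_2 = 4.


Common zeros: {(0, 3), (2, 0)}; count = 2; Bézout bound = 4.

deg(f) = 2, deg(g) = 2, so Bézout bound = 4.
Scan x ∈ F_5. For each x, list the y ∈ F_5 with f(x, y) ≡ 0 and those with g(x, y) ≡ 0 (mod 5); the common zeros in that column are the intersection.
  x = 0: f ≡ 0 at y ∈ {3}; g ≡ 0 at y ∈ {1, 3}; common: {3}.
  x = 1: f ≡ 0 at y ∈ {0, 3}; g ≡ 0 at y ∈ ∅; common: ∅.
  x = 2: f ≡ 0 at y ∈ {0}; g ≡ 0 at y ∈ {0, 2}; common: {0}.
  x = 3: f ≡ 0 at y ∈ ∅; g ≡ 0 at y ∈ {3}; common: ∅.
  x = 4: f ≡ 0 at y ∈ ∅; g ≡ 0 at y ∈ {0}; common: ∅.
Collecting: common zeros = {(0, 3), (2, 0)}, so the count is 2.
Comparison with the Bézout bound: 2 ≤ 4 = deg(f)·deg(g), as expected for curves with no common component (the affine F_5-count falls short of the bound because intersections may lie at infinity, over extension fields, or carry multiplicity).


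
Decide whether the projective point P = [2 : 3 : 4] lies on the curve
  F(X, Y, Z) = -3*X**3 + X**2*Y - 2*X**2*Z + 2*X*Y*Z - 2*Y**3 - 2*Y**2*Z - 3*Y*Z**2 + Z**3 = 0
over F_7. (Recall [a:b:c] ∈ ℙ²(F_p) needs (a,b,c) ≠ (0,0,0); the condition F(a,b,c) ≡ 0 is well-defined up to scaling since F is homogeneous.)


F(2,3,4) ≡ 1 (mod 7); P is NOT on the curve.

Evaluate F(2, 3, 4) term-by-term (mod 7).
  -3*X**3 ↦ -3·8·1·1 = -24
  X**2*Y ↦ 1·4·3·1 = 12
  -2*X**2*Z ↦ -2·4·1·4 = -32
  2*X*Y*Z ↦ 2·2·3·4 = 48
  -2*Y**3 ↦ -2·1·27·1 = -54
  -2*Y**2*Z ↦ -2·1·9·4 = -72
  -3*Y*Z**2 ↦ -3·1·3·16 = -144
  Z**3 ↦ 1·1·1·64 = 64
Sum: F(2, 3, 4) = (-24) + (12) + (-32) + (48) + (-54) + (-72) + (-144) + (64) = -202.
Reducing mod 7: -202 ≡ 1 (mod 7).
Since F(a, b, c) ≡ 1 ≠ 0 (mod 7), P does NOT lie on the curve.


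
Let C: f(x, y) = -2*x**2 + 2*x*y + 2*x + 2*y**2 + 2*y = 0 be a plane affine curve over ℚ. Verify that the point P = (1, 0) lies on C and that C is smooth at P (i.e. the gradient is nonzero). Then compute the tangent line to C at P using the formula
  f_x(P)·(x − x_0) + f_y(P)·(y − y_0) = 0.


Tangent line at P: -2*x + 4*y + 2 = 0.

Step 1: f(1, 0) = 0, so P lies on C.
Step 2: partial derivatives
  f_x(x, y) = -4*x + 2*y + 2, f_y(x, y) = 2*x + 4*y + 2.
  f_x(P) = -2, f_y(P) = 4 (gradient nonzero, so P is smooth).
Step 3: tangent line at P: -2·(x − 1) + 4·(y − 0) = 0.
Expanding: -2*x + 4*y + 2 = 0.


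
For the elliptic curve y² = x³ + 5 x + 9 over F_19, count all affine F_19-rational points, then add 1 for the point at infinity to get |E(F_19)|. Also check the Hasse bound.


Affine points = {(0, 3), (0, 16), (4, 6), (4, 13), (5, 8), (5, 11), (7, 8), (7, 11), (9, 2), (9, 17), (12, 7), (12, 12), (14, 7), (14, 12), (15, 1), (15, 18), (16, 9), (16, 10)}; affine count = 18; |E(F_19)| = 19.

Discriminant check: Δ ∝ 4a³ + 27b² = 4·5³ + 27·9² = 4·125 + 27·81 ≡ 8 (mod 19). Nonzero ⇒ E is nonsingular.
For each x ∈ F_19, compute rhs = x³ + 5·x + 9 mod 19, then count y ∈ F_19 with y² ≡ rhs.
  x = 0: rhs = 9, matching y values: 3, 16 (2 points).
  x = 1: rhs = 15, matching y values: none (0 points).
  x = 2: rhs = 8, matching y values: none (0 points).
  x = 3: rhs = 13, matching y values: none (0 points).
  x = 4: rhs = 17, matching y values: 6, 13 (2 points).
  x = 5: rhs = 7, matching y values: 8, 11 (2 points).
  x = 6: rhs = 8, matching y values: none (0 points).
  x = 7: rhs = 7, matching y values: 8, 11 (2 points).
  x = 8: rhs = 10, matching y values: none (0 points).
  x = 9: rhs = 4, matching y values: 2, 17 (2 points).
  x = 10: rhs = 14, matching y values: none (0 points).
  x = 11: rhs = 8, matching y values: none (0 points).
  x = 12: rhs = 11, matching y values: 7, 12 (2 points).
  x = 13: rhs = 10, matching y values: none (0 points).
  x = 14: rhs = 11, matching y values: 7, 12 (2 points).
  x = 15: rhs = 1, matching y values: 1, 18 (2 points).
  x = 16: rhs = 5, matching y values: 9, 10 (2 points).
  x = 17: rhs = 10, matching y values: none (0 points).
  x = 18: rhs = 3, matching y values: none (0 points).
Total affine count: 18.
Full point count |E(F_19)| = 18 + 1 = 19.
Hasse bound: |19 − (19+1)| = |-1| = 1 ≤ 2√19 ≈ 8.7178 ✓.


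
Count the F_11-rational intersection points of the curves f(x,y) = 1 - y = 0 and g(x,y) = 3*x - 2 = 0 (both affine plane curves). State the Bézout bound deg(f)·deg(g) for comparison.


Common zeros: {(8, 1)}; count = 1; Bézout bound = 1.

deg(f) = 1, deg(g) = 1, so Bézout bound = 1.
Scan x ∈ F_11. For each x, list the y ∈ F_11 with f(x, y) ≡ 0 and those with g(x, y) ≡ 0 (mod 11); the common zeros in that column are the intersection.
  x = 0: f ≡ 0 at y ∈ {1}; g ≡ 0 at y ∈ ∅; common: ∅.
  x = 1: f ≡ 0 at y ∈ {1}; g ≡ 0 at y ∈ ∅; common: ∅.
  x = 2: f ≡ 0 at y ∈ {1}; g ≡ 0 at y ∈ ∅; common: ∅.
  x = 3: f ≡ 0 at y ∈ {1}; g ≡ 0 at y ∈ ∅; common: ∅.
  x = 4: f ≡ 0 at y ∈ {1}; g ≡ 0 at y ∈ ∅; common: ∅.
  x = 5: f ≡ 0 at y ∈ {1}; g ≡ 0 at y ∈ ∅; common: ∅.
  x = 6: f ≡ 0 at y ∈ {1}; g ≡ 0 at y ∈ ∅; common: ∅.
  x = 7: f ≡ 0 at y ∈ {1}; g ≡ 0 at y ∈ ∅; common: ∅.
  x = 8: f ≡ 0 at y ∈ {1}; g ≡ 0 at y ∈ {0, 1, 2, 3, 4, 5, 6, 7, 8, 9, 10}; common: {1}.
  x = 9: f ≡ 0 at y ∈ {1}; g ≡ 0 at y ∈ ∅; common: ∅.
  x = 10: f ≡ 0 at y ∈ {1}; g ≡ 0 at y ∈ ∅; common: ∅.
Collecting: common zeros = {(8, 1)}, so the count is 1.
Comparison with the Bézout bound: 1 ≤ 1 = deg(f)·deg(g), as expected for curves with no common component (the bound is attained).


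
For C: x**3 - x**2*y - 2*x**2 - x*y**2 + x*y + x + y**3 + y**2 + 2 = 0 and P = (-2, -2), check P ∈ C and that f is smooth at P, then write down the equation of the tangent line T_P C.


Tangent line at P: 7*x - 6*y + 2 = 0.

Step 1: f(-2, -2) = 0, so P lies on C.
Step 2: partial derivatives
  f_x(x, y) = 3*x**2 - 2*x*y - 4*x - y**2 + y + 1, f_y(x, y) = -x**2 - 2*x*y + x + 3*y**2 + 2*y.
  f_x(P) = 7, f_y(P) = -6 (gradient nonzero, so P is smooth).
Step 3: tangent line at P: 7·(x − -2) + -6·(y − -2) = 0.
Expanding: 7*x - 6*y + 2 = 0.


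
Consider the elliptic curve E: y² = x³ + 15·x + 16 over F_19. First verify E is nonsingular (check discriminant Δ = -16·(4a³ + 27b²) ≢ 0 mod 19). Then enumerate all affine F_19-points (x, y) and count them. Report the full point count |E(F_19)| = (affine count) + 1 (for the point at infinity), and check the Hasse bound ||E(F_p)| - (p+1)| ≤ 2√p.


Affine points = {(0, 4), (0, 15), (2, 4), (2, 15), (4, 8), (4, 11), (5, 8), (5, 11), (9, 5), (9, 14), (10, 8), (10, 11), (11, 7), (11, 12), (12, 9), (12, 10), (14, 5), (14, 14), (15, 5), (15, 14), (16, 1), (16, 18), (17, 4), (17, 15), (18, 0)}; affine count = 25; |E(F_19)| = 26.

Discriminant check: Δ ∝ 4a³ + 27b² = 4·15³ + 27·16² = 4·3375 + 27·256 ≡ 6 (mod 19). Nonzero ⇒ E is nonsingular.
For each x ∈ F_19, compute rhs = x³ + 15·x + 16 mod 19, then count y ∈ F_19 with y² ≡ rhs.
  x = 0: rhs = 16, matching y values: 4, 15 (2 points).
  x = 1: rhs = 13, matching y values: none (0 points).
  x = 2: rhs = 16, matching y values: 4, 15 (2 points).
  x = 3: rhs = 12, matching y values: none (0 points).
  x = 4: rhs = 7, matching y values: 8, 11 (2 points).
  x = 5: rhs = 7, matching y values: 8, 11 (2 points).
  x = 6: rhs = 18, matching y values: none (0 points).
  x = 7: rhs = 8, matching y values: none (0 points).
  x = 8: rhs = 2, matching y values: none (0 points).
  x = 9: rhs = 6, matching y values: 5, 14 (2 points).
  x = 10: rhs = 7, matching y values: 8, 11 (2 points).
  x = 11: rhs = 11, matching y values: 7, 12 (2 points).
  x = 12: rhs = 5, matching y values: 9, 10 (2 points).
  x = 13: rhs = 14, matching y values: none (0 points).
  x = 14: rhs = 6, matching y values: 5, 14 (2 points).
  x = 15: rhs = 6, matching y values: 5, 14 (2 points).
  x = 16: rhs = 1, matching y values: 1, 18 (2 points).
  x = 17: rhs = 16, matching y values: 4, 15 (2 points).
  x = 18: rhs = 0, matching y values: 0 (1 points).
Total affine count: 25.
Full point count |E(F_19)| = 25 + 1 = 26.
Hasse bound: |26 − (19+1)| = |6| = 6 ≤ 2√19 ≈ 8.7178 ✓.


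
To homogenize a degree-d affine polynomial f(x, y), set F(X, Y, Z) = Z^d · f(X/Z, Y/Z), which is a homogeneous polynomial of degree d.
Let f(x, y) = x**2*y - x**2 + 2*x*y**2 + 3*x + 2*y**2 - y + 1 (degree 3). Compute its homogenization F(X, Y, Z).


F(X, Y, Z) = X**2*Y - X**2*Z + 2*X*Y**2 + 3*X*Z**2 + 2*Y**2*Z - Y*Z**2 + Z**3

deg(f) = 3.
Substitute x = X/Z, y = Y/Z into f, then multiply by Z^3.
  monomial 1·x^2·y^1 ↦ 1·X^2·Y^1·Z^0.
  monomial -1·x^2·y^0 ↦ -1·X^2·Y^0·Z^1.
  monomial 2·x^1·y^2 ↦ 2·X^1·Y^2·Z^0.
  monomial 3·x^1·y^0 ↦ 3·X^1·Y^0·Z^2.
  monomial 2·x^0·y^2 ↦ 2·X^0·Y^2·Z^1.
  monomial -1·x^0·y^1 ↦ -1·X^0·Y^1·Z^2.
  monomial 1·x^0·y^0 ↦ 1·X^0·Y^0·Z^3.
Collecting: F(X, Y, Z) = X**2*Y - X**2*Z + 2*X*Y**2 + 3*X*Z**2 + 2*Y**2*Z - Y*Z**2 + Z**3.


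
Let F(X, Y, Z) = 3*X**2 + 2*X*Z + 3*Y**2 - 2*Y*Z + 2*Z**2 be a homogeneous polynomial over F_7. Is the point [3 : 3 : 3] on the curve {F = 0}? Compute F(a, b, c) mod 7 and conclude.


F(3,3,3) ≡ 2 (mod 7); P is NOT on the curve.

Evaluate F(3, 3, 3) term-by-term (mod 7).
  3*X**2 ↦ 3·9·1·1 = 27
  2*X*Z ↦ 2·3·1·3 = 18
  3*Y**2 ↦ 3·1·9·1 = 27
  -2*Y*Z ↦ -2·1·3·3 = -18
  2*Z**2 ↦ 2·1·1·9 = 18
Sum: F(3, 3, 3) = (27) + (18) + (27) + (-18) + (18) = 72.
Reducing mod 7: 72 ≡ 2 (mod 7).
Since F(a, b, c) ≡ 2 ≠ 0 (mod 7), P does NOT lie on the curve.


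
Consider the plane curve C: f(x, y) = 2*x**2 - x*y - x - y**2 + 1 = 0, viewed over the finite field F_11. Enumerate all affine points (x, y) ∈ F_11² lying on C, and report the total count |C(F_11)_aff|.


Affine F_11-points: {(0, 1), (0, 10), (1, 1), (1, 9), (4, 9), (5, 3), (8, 0), (8, 3), (9, 0), (9, 2)}; count = 10.

For each of the 121 pairs (x, y) ∈ F_11², evaluate f(x, y) mod 11. Record the zeros.
  x = 0: [0↦1, 1↦0, 2↦8, 3↦3, 4↦7, 5↦9, 6↦9, 7↦7, 8↦3, 9↦8, 10↦0]  zeros at y ∈ {1, 10}
  x = 1: [0↦2, 1↦0, 2↦7, 3↦1, 4↦4, 5↦5, 6↦4, 7↦1, 8↦7, 9↦0, 10↦2]  zeros at y ∈ {1, 9}
  x = 2: [0↦7, 1↦4, 2↦10, 3↦3, 4↦5, 5↦5, 6↦3, 7↦10, 8↦4, 9↦7, 10↦8]  zeros at y ∈ ∅
  x = 3: [0↦5, 1↦1, 2↦6, 3↦9, 4↦10, 5↦9, 6↦6, 7↦1, 8↦5, 9↦7, 10↦7]  zeros at y ∈ ∅
  x = 4: [0↦7, 1↦2, 2↦6, 3↦8, 4↦8, 5↦6, 6↦2, 7↦7, 8↦10, 9↦0, 10↦10]  zeros at y ∈ {9}
  x = 5: [0↦2, 1↦7, 2↦10, 3↦0, 4↦10, 5↦7, 6↦2, 7↦6, 8↦8, 9↦8, 10↦6]  zeros at y ∈ {3}
  x = 6: [0↦1, 1↦5, 2↦7, 3↦7, 4↦5, 5↦1, 6↦6, 7↦9, 8↦10, 9↦9, 10↦6]  zeros at y ∈ ∅
  x = 7: [0↦4, 1↦7, 2↦8, 3↦7, 4↦4, 5↦10, 6↦3, 7↦5, 8↦5, 9↦3, 10↦10]  zeros at y ∈ ∅
  x = 8: [0↦0, 1↦2, 2↦2, 3↦0, 4↦7, 5↦1, 6↦4, 7↦5, 8↦4, 9↦1, 10↦7]  zeros at y ∈ {0, 3}
  x = 9: [0↦0, 1↦1, 2↦0, 3↦8, 4↦3, 5↦7, 6↦9, 7↦9, 8↦7, 9↦3, 10↦8]  zeros at y ∈ {0, 2}
  x = 10: [0↦4, 1↦4, 2↦2, 3↦9, 4↦3, 5↦6, 6↦7, 7↦6, 8↦3, 9↦9, 10↦2]  zeros at y ∈ ∅
Collecting zeros: affine points = {(0, 1), (0, 10), (1, 1), (1, 9), (4, 9), (5, 3), (8, 0), (8, 3), (9, 0), (9, 2)}.
Total count |C(F_11)_aff| = 10.


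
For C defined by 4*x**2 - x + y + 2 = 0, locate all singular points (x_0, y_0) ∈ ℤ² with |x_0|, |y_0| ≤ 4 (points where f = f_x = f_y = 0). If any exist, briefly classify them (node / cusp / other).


No singular points in the scanned grid; C is smooth there.

Compute partial derivatives:
  f_x = 8*x - 1.
  f_y = 1.
f_y = 1 is a nonzero constant, so f_y never vanishes: no point (x, y) can satisfy f = f_x = f_y = 0. In particular no (x, y) ∈ {−4, ..., 4}² is singular; the curve is smooth.


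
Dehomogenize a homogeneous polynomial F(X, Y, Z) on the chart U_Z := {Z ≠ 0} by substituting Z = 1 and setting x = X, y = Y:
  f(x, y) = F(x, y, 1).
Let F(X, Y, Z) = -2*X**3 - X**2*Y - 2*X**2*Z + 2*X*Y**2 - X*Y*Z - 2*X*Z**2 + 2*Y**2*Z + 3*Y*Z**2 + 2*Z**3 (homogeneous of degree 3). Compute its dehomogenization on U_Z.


f(x, y) = -2*x**3 - x**2*y - 2*x**2 + 2*x*y**2 - x*y - 2*x + 2*y**2 + 3*y + 2

On U_Z we set Z = 1. Each monomial c·X^i·Y^j·Z^k in F becomes c·x^i·y^j·1^k = c·x^i·y^j.
Substituting Z = 1: F(X, Y, 1) = -2*x**3 - x**2*y - 2*x**2 + 2*x*y**2 - x*y - 2*x + 2*y**2 + 3*y + 2.
Note: deg(f) ≤ deg(F) = 3; strict inequality happens when F is divisible by Z (lost terms).


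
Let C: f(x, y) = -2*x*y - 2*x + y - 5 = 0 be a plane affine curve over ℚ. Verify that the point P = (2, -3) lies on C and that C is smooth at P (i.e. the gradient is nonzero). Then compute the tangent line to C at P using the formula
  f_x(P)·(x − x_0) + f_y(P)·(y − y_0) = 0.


Tangent line at P: 4*x - 3*y - 17 = 0.

Step 1: f(2, -3) = 0, so P lies on C.
Step 2: partial derivatives
  f_x(x, y) = -2*y - 2, f_y(x, y) = 1 - 2*x.
  f_x(P) = 4, f_y(P) = -3 (gradient nonzero, so P is smooth).
Step 3: tangent line at P: 4·(x − 2) + -3·(y − -3) = 0.
Expanding: 4*x - 3*y - 17 = 0.


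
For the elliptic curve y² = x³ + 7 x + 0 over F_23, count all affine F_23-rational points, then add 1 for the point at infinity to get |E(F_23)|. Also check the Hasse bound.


Affine points = {(0, 0), (1, 10), (1, 13), (3, 5), (3, 18), (4, 0), (7, 1), (7, 22), (8, 4), (8, 19), (10, 9), (10, 14), (12, 8), (12, 15), (14, 6), (14, 17), (17, 8), (17, 15), (18, 1), (18, 22), (19, 0), (21, 1), (21, 22)}; affine count = 23; |E(F_23)| = 24.

Discriminant check: Δ ∝ 4a³ + 27b² = 4·7³ + 27·0² = 4·343 + 27·0 ≡ 15 (mod 23). Nonzero ⇒ E is nonsingular.
For each x ∈ F_23, compute rhs = x³ + 7·x + 0 mod 23, then count y ∈ F_23 with y² ≡ rhs.
  x = 0: rhs = 0, matching y values: 0 (1 points).
  x = 1: rhs = 8, matching y values: 10, 13 (2 points).
  x = 2: rhs = 22, matching y values: none (0 points).
  x = 3: rhs = 2, matching y values: 5, 18 (2 points).
  x = 4: rhs = 0, matching y values: 0 (1 points).
  x = 5: rhs = 22, matching y values: none (0 points).
  x = 6: rhs = 5, matching y values: none (0 points).
  x = 7: rhs = 1, matching y values: 1, 22 (2 points).
  x = 8: rhs = 16, matching y values: 4, 19 (2 points).
  x = 9: rhs = 10, matching y values: none (0 points).
  x = 10: rhs = 12, matching y values: 9, 14 (2 points).
  x = 11: rhs = 5, matching y values: none (0 points).
  x = 12: rhs = 18, matching y values: 8, 15 (2 points).
  x = 13: rhs = 11, matching y values: none (0 points).
  x = 14: rhs = 13, matching y values: 6, 17 (2 points).
  x = 15: rhs = 7, matching y values: none (0 points).
  x = 16: rhs = 22, matching y values: none (0 points).
  x = 17: rhs = 18, matching y values: 8, 15 (2 points).
  x = 18: rhs = 1, matching y values: 1, 22 (2 points).
  x = 19: rhs = 0, matching y values: 0 (1 points).
  x = 20: rhs = 21, matching y values: none (0 points).
  x = 21: rhs = 1, matching y values: 1, 22 (2 points).
  x = 22: rhs = 15, matching y values: none (0 points).
Total affine count: 23.
Full point count |E(F_23)| = 23 + 1 = 24.
Hasse bound: |24 − (23+1)| = |0| = 0 ≤ 2√23 ≈ 9.5917 ✓.


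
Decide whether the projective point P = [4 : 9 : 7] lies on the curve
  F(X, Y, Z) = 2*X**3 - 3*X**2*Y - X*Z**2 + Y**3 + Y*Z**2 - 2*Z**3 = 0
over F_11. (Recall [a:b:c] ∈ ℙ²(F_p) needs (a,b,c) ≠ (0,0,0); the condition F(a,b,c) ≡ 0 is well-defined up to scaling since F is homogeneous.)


F(4,9,7) ≡ 6 (mod 11); P is NOT on the curve.

Evaluate F(4, 9, 7) term-by-term (mod 11).
  2*X**3 ↦ 2·64·1·1 = 128
  -3*X**2*Y ↦ -3·16·9·1 = -432
  -X*Z**2 ↦ -1·4·1·49 = -196
  Y**3 ↦ 1·1·729·1 = 729
  Y*Z**2 ↦ 1·1·9·49 = 441
  -2*Z**3 ↦ -2·1·1·343 = -686
Sum: F(4, 9, 7) = (128) + (-432) + (-196) + (729) + (441) + (-686) = -16.
Reducing mod 11: -16 ≡ 6 (mod 11).
Since F(a, b, c) ≡ 6 ≠ 0 (mod 11), P does NOT lie on the curve.


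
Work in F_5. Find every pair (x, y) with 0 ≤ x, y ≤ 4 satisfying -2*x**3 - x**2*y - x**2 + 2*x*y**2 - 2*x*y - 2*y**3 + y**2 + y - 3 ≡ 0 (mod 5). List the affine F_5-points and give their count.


Affine F_5-points: {(0, 3), (3, 1)}; count = 2.

For each of the 25 pairs (x, y) ∈ F_5², evaluate f(x, y) mod 5. Record the zeros.
  x = 0: [0↦2, 1↦2, 2↦2, 3↦0, 4↦4]  zeros at y ∈ {3}
  x = 1: [0↦4, 1↦3, 2↦1, 3↦1, 4↦1]  zeros at y ∈ ∅
  x = 2: [0↦2, 1↦3, 2↦2, 3↦2, 4↦1]  zeros at y ∈ ∅
  x = 3: [0↦4, 1↦0, 2↦3, 3↦1, 4↦2]  zeros at y ∈ {1}
  x = 4: [0↦3, 1↦2, 2↦2, 3↦1, 4↦2]  zeros at y ∈ ∅
Collecting zeros: affine points = {(0, 3), (3, 1)}.
Total count |C(F_5)_aff| = 2.


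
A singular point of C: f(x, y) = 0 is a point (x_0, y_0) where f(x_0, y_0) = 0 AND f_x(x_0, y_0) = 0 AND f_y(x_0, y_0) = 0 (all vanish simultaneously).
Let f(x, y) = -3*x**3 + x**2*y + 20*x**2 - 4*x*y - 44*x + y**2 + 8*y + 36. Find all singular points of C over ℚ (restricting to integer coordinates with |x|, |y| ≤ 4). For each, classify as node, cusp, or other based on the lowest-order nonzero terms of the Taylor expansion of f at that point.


Singular points: {(2, -2)}; classification: cusp.

Compute partial derivatives:
  f_x = -9*x**2 + 2*x*y + 40*x - 4*y - 44.
  f_y = x**2 - 4*x + 2*y + 8.
Scan x_0 ∈ {−4, ..., 4}. For each x_0, f_y(x_0, y) is a polynomial in y; find its integer roots y ∈ {−4, ..., 4}, then test f_x and f at those candidates.
  x = -4: f_y(-4, y) = 2*y + 40; no integer root y with |y| ≤ 4.
  x = -3: f_y(-3, y) = 2*y + 29; no integer root y with |y| ≤ 4.
  x = -2: f_y(-2, y) = 2*y + 20; no integer root y with |y| ≤ 4.
  x = -1: f_y(-1, y) = 2*y + 13; no integer root y with |y| ≤ 4.
  x = 0: f_y(0, y) = 2*y + 8; vanishes at y ∈ {-4}. (0, -4): f_x = -28 ≠ 0.
  x = 1: f_y(1, y) = 2*y + 5; no integer root y with |y| ≤ 4.
  x = 2: f_y(2, y) = 2*y + 4; vanishes at y ∈ {-2}. (2, -2): f_x = 0, f = 0 — SINGULAR.
  x = 3: f_y(3, y) = 2*y + 5; no integer root y with |y| ≤ 4.
  x = 4: f_y(4, y) = 2*y + 8; vanishes at y ∈ {-4}. (4, -4): f_x = -44 ≠ 0.
Only singular point on the grid: (2, -2).
Classify: substitute x = 2 + u, y = -2 + v and expand: f = -3*u**3 + u**2*v + v**2.
No constant or linear terms (consistent with a singular point). Quadratic part: v**2. Cubic part: -3*u**3 + u**2*v.
The quadratic part v**2 is a perfect square, so there is a single (double) tangent line v = 0, i.e. y = -2. Restricting the cubic part to that line (v = 0) leaves -3*u**3 ≠ 0, so f is not divisible by v and the branch is v² ≈ 3*u**3 to lowest order — this is a cusp.
Classification: cusp.
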